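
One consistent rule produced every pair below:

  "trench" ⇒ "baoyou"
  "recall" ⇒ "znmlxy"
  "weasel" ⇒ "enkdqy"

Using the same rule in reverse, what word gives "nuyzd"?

floor

Letter i (0-indexed) is shifted by i+8, so successive shifts are 8, 9, 10, ….
Reversing it on nuyzd: n−8=f, u−9=l, y−10=o, z−11=o, d−12=r.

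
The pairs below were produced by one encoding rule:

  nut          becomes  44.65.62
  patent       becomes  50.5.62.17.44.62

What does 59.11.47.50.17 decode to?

scope

The formula is n = 3×(alphabet index, a=1) + 2.
Reversing it on 59.11.47.50.17: 59→(59−2)÷3=19=s, 11→(11−2)÷3=3=c, 47→(47−2)÷3=15=o, 50→(50−2)÷3=16=p, 17→(17−2)÷3=5=e.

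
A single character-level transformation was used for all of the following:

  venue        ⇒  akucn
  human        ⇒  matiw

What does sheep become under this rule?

Each letter shifts forward by (position + 5), i.e. 5, 6, 7, … — the shift grows by one for each successive letter.
On sheep: s+5=x, h+6=n, e+7=l, e+8=m, p+9=y.

xnlmy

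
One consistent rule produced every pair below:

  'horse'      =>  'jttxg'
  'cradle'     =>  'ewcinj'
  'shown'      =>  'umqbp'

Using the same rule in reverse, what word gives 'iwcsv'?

grant

Shifts by position in horse: pos 0: h→j (+2), pos 1: o→t (+5), pos 2: r→t (+2), pos 3: s→x (+5) — repeating every 2. It's a Vigenère-style cipher with numeric key [2,5]: position i shifts by key[i mod 2].
Decoding iwcsv: i−2=g, w−5=r, c−2=a, s−5=n, v−2=t.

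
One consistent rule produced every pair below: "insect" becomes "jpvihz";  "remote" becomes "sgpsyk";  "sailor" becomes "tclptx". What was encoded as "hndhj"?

In insect: i→j is +1, n→p is +2, s→v is +3, e→i is +4 — the shift increases by 1 each position. Each letter shifts forward by (position + 1), i.e. 1, 2, 3, … — the shift grows by one for each successive letter.
Reversing it on hndhj: h−1=g, n−2=l, d−3=a, h−4=d, j−5=e.

glade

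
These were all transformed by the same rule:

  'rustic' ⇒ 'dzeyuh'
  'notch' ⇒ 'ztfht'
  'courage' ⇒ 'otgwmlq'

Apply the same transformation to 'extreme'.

Shifts by position in rustic: pos 0: r→d (+12), pos 1: u→z (+5), pos 2: s→e (+12), pos 3: t→y (+5) — repeating every 2. The shifts repeat in a cycle of length 2: positions 0,1,… shift by +12, +5, then the pattern repeats.
For extreme: e+12=q, x+5=c, t+12=f, r+5=w, e+12=q, m+5=r, e+12=q.

qcfwqrq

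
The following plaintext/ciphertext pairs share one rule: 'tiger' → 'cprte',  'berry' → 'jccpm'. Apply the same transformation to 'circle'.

The output letters match the input read backwards, each shifted +11: tiger reversed is regit. Read the word backwards and shift each letter +11.
For circle: reverse → elcric; then shift: e+11=p, l+11=w, c+11=n, r+11=c, i+11=t, c+11=n.

pwnctn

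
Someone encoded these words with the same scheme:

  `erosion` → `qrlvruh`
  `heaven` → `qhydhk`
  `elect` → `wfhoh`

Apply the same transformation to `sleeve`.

hyhhov

The output letters match the input read backwards, each shifted +3: erosion reversed is noisore. Two steps: reverse the string, then apply a Caesar shift of +3.
On sleeve: reverse → eveels; then shift: e+3=h, v+3=y, e+3=h, e+3=h, l+3=o, s+3=v.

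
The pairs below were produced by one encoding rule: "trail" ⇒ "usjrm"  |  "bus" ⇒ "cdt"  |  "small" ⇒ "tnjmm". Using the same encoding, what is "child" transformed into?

dirme

The shift depends on letter class: consonant t→u is +1, but vowel a→j is +9. Vowels shift forward by 9 and consonants shift forward by 1.
For child: c(cons)+1=d, h(cons)+1=i, i(vowel)+9=r, l(cons)+1=m, d(cons)+1=e.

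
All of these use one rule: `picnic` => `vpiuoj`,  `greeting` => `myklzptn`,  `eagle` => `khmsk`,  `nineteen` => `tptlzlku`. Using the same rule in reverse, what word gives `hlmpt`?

Shifts by position in picnic: pos 0: p→v (+6), pos 1: i→p (+7), pos 2: c→i (+6), pos 3: n→u (+7) — repeating every 2. A repeating key of period 2 is used — shifts +6, +7 over and over.
Decoding hlmpt: h−6=b, l−7=e, m−6=g, p−7=i, t−6=n.

begin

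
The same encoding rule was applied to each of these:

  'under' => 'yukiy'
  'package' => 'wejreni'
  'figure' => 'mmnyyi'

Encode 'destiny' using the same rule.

kizamuf

Two shifts are in play — +4 for a/e/i/o/u, +7 for every other letter.
For destiny: d(cons)+7=k, e(vowel)+4=i, s(cons)+7=z, t(cons)+7=a, i(vowel)+4=m, n(cons)+7=u, y(cons)+7=f.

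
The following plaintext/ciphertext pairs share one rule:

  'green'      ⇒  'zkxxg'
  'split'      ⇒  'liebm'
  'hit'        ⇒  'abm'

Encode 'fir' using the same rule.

Compare letters: g→z is +19, r→k is +19, e→x is +19 — a constant shift. It's a constant shift of +19 (ROT19).
Applying it to fir: f+19=y, i+19=b, r+19=k.

ybk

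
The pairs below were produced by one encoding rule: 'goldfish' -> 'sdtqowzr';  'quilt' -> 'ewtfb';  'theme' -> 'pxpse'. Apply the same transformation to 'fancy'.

jnylq

The output letters match the input read backwards, each shifted +11: goldfish reversed is hsifdlog. Two steps: reverse the string, then apply a Caesar shift of +11.
Applying it to fancy: reverse → ycnaf; then shift: y+11=j, c+11=n, n+11=y, a+11=l, f+11=q.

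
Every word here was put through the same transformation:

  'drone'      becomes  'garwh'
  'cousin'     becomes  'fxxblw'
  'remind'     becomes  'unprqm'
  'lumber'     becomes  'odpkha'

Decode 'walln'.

Shifts by position in drone: pos 0: d→g (+3), pos 1: r→a (+9), pos 2: o→r (+3), pos 3: n→w (+9) — repeating every 2. The shifts repeat in a cycle of length 2: positions 0,1,… shift by +3, +9, then the pattern repeats.
Decoding walln: w−3=t, a−9=r, l−3=i, l−9=c, n−3=k.

trick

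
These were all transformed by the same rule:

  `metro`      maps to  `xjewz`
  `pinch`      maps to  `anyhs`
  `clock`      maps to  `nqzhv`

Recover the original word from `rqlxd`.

glass

Shifts by position in metro: pos 0: m→x (+11), pos 1: e→j (+5), pos 2: t→e (+11), pos 3: r→w (+5) — repeating every 2. It's a Vigenère-style cipher with numeric key [11,5]: position i shifts by key[i mod 2].
Undoing it on rqlxd: r−11=g, q−5=l, l−11=a, x−5=s, d−11=s.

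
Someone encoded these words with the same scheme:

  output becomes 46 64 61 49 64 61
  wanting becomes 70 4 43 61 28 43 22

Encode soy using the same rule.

The formula is n = 3×(alphabet index, a=1) + 1.
On soy: s=19→58, o=15→46, y=25→76.

58 46 76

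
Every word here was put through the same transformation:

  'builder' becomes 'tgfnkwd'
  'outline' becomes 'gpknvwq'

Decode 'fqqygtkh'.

The output letters match the input read backwards, each shifted +2: builder reversed is redliub. The word is reversed, then every letter is shifted forward by 2.
Reversing it on fqqygtkh: shift back: f−2=d, q−2=o, q−2=o, y−2=w, g−2=e, t−2=r, k−2=i, h−2=f → doowerif; then reverse → firewood.

firewood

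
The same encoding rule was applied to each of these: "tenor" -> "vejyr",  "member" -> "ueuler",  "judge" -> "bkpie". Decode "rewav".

Each letter's alphabet position (a=0..z=25) is mapped through 15·x+22 mod 26 — an affine cipher.
Decoding rewav: r(17)→7·(17−22)≡17=r; e(4)→7·(4−22)≡4=e; w(22)→7·(22−22)≡0=a; a(0)→7·(0−22)≡2=c; v(21)→7·(21−22)≡19=t (all mod 26).

react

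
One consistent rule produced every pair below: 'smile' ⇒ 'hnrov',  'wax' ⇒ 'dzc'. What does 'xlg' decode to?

Each pair mirrors across the alphabet (s↔h, m↔n, i↔r): positions sum to 25. This is the alphabet-reversal cipher (Atbash): a becomes z, b becomes y, etc.
Undoing it on xlg: x↔c, l↔o, g↔t.

cot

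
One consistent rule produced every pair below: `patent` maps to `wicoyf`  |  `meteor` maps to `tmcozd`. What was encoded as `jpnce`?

chest

In patent: p→w is +7, a→i is +8, t→c is +9, e→o is +10 — the shift increases by 1 each position. Each letter shifts forward by (position + 7), i.e. 7, 8, 9, … — the shift grows by one for each successive letter.
Decoding jpnce: j−7=c, p−8=h, n−9=e, c−10=s, e−11=t.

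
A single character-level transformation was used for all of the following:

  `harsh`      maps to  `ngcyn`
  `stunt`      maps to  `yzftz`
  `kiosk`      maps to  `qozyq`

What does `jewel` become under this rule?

pkhkr

The shifts repeat in a cycle of length 3: positions 0,1,… shift by +6, +6, +11, then the pattern repeats.
On jewel: j+6=p, e+6=k, w+11=h, e+6=k, l+6=r.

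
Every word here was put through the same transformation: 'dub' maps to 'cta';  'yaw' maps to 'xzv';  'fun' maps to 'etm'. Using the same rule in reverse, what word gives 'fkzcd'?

glade

Compare letters: d→c is +25, u→t is +25, b→a is +25 — a constant shift. Every letter moves 25 places later in the alphabet, wrapping around z→a.
Reversing it on fkzcd: f−25=g, k−25=l, z−25=a, c−25=d, d−25=e.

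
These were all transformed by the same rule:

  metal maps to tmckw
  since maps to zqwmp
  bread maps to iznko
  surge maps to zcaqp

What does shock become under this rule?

In metal: m→t is +7, e→m is +8, t→c is +9, a→k is +10 — the shift increases by 1 each position. Letter i (0-indexed) is shifted by i+7, so successive shifts are 7, 8, 9, ….
On shock: s+7=z, h+8=p, o+9=x, c+10=m, k+11=v.

zpxmv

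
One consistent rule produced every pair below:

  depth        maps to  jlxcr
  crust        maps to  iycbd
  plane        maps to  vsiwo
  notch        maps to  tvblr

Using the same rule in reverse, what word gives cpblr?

witch

Each letter shifts forward by (position + 6), i.e. 6, 7, 8, … — the shift grows by one for each successive letter.
Undoing it on cpblr: c−6=w, p−7=i, b−8=t, l−9=c, r−10=h.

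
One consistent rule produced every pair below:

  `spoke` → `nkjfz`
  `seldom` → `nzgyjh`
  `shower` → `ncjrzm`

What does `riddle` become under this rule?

mdyygz

Compare letters: s→n is +21, p→k is +21, o→j is +21 — a constant shift. Each letter is shifted forward by 21 in the alphabet (a Caesar shift of +21).
On riddle: r+21=m, i+21=d, d+21=y, d+21=y, l+21=g, e+21=z.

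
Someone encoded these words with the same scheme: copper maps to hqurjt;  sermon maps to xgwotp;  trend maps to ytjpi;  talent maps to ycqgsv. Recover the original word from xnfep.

slack

Shifts by position in copper: pos 0: c→h (+5), pos 1: o→q (+2), pos 2: p→u (+5), pos 3: p→r (+2) — repeating every 2. It's a Vigenère-style cipher with numeric key [5,2]: position i shifts by key[i mod 2].
Reversing it on xnfep: x−5=s, n−2=l, f−5=a, e−2=c, p−5=k.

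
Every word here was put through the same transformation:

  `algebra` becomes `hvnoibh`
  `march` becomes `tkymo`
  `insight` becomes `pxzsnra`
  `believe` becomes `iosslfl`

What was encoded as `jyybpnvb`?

corridor

The shifts repeat in a cycle of length 2: positions 0,1,… shift by +7, +10, then the pattern repeats.
Undoing it on jyybpnvb: j−7=c, y−10=o, y−7=r, b−10=r, p−7=i, n−10=d, v−7=o, b−10=r.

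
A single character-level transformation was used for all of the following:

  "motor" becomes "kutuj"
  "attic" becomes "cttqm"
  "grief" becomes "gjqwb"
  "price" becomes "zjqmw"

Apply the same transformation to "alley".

Each letter's alphabet position (a=0..z=25) is mapped through 5·x+2 mod 26 — an affine cipher.
On alley: a(0)→5·0+2≡2=c; l(11)→5·11+2≡5=f; l(11)→5·11+2≡5=f; e(4)→5·4+2≡22=w; y(24)→5·24+2≡18=s (all mod 26).

cffws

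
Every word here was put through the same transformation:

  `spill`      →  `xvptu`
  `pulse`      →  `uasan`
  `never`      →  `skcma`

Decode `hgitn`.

In spill: s→x is +5, p→v is +6, i→p is +7, l→t is +8 — the shift increases by 1 each position. Each letter shifts forward by (position + 5), i.e. 5, 6, 7, … — the shift grows by one for each successive letter.
Undoing it on hgitn: h−5=c, g−6=a, i−7=b, t−8=l, n−9=e.

cable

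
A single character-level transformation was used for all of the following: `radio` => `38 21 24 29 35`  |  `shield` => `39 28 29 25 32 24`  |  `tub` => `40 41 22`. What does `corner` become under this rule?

23 35 38 34 25 38

r is letter #18 and maps to 38: an offset of 20. Each letter is replaced by its alphabet position (a=1..z=26) + 20.
For corner: c=3→23, o=15→35, r=18→38, n=14→34, e=5→25, r=18→38.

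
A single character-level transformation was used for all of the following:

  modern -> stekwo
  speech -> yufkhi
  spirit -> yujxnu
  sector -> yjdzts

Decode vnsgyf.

Shifts by position in modern: pos 0: m→s (+6), pos 1: o→t (+5), pos 2: d→e (+1), pos 3: e→k (+6), pos 4: r→w (+5), pos 5: n→o (+1) — repeating every 3. A repeating key of period 3 is used — shifts +6, +5, +1 over and over.
Undoing it on vnsgyf: v−6=p, n−5=i, s−1=r, g−6=a, y−5=t, f−1=e.

pirate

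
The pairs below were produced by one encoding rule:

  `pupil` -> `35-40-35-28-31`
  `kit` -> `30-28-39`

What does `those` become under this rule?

39-27-34-38-24

Each letter is replaced by its alphabet position (a=1..z=26) + 19.
For those: t=20→39, h=8→27, o=15→34, s=19→38, e=5→24.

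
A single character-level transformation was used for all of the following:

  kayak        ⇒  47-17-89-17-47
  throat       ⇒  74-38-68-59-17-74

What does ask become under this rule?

17-71-47

k(#11)→47 and a(#1)→17: differences scale by 3, so n = 3·pos + 14. Each letter becomes 3×(its alphabet position, a=1..z=26) + 14.
Applying it to ask: a=1→17, s=19→71, k=11→47.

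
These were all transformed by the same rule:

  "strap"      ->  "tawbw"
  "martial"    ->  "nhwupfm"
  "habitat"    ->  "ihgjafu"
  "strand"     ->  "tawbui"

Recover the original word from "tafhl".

Shifts by position in strap: pos 0: s→t (+1), pos 1: t→a (+7), pos 2: r→w (+5), pos 3: a→b (+1), pos 4: p→w (+7) — repeating every 3. It's a Vigenère-style cipher with numeric key [1,7,5]: position i shifts by key[i mod 3].
Decoding tafhl: t−1=s, a−7=t, f−5=a, h−1=g, l−7=e.

stage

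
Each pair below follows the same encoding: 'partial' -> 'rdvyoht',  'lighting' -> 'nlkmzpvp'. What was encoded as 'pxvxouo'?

nursing

Letter i (0-indexed) is shifted by i+2, so successive shifts are 2, 3, 4, ….
Undoing it on pxvxouo: p−2=n, x−3=u, v−4=r, x−5=s, o−6=i, u−7=n, o−8=g.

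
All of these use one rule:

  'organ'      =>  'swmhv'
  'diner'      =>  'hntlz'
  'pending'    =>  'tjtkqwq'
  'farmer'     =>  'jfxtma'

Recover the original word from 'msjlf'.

index

Each letter shifts forward by (position + 4), i.e. 4, 5, 6, … — the shift grows by one for each successive letter.
Reversing it on msjlf: m−4=i, s−5=n, j−6=d, l−7=e, f−8=x.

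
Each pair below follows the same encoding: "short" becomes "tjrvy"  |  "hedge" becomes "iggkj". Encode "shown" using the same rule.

Letter i (0-indexed) is shifted by i+1, so successive shifts are 1, 2, 3, ….
Applying it to shown: s+1=t, h+2=j, o+3=r, w+4=a, n+5=s.

tjras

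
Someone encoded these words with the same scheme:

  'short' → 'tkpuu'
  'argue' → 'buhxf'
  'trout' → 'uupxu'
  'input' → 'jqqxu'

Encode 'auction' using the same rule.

bxdwjro

Shifts by position in short: pos 0: s→t (+1), pos 1: h→k (+3), pos 2: o→p (+1), pos 3: r→u (+3) — repeating every 2. The shifts repeat in a cycle of length 2: positions 0,1,… shift by +1, +3, then the pattern repeats.
On auction: a+1=b, u+3=x, c+1=d, t+3=w, i+1=j, o+3=r, n+1=o.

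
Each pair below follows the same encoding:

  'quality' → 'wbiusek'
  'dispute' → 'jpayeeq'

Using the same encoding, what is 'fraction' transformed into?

In quality: q→w is +6, u→b is +7, a→i is +8, l→u is +9 — the shift increases by 1 each position. Each letter shifts forward by (position + 6), i.e. 6, 7, 8, … — the shift grows by one for each successive letter.
For fraction: f+6=l, r+7=y, a+8=i, c+9=l, t+10=d, i+11=t, o+12=a, n+13=a.

lyildtaa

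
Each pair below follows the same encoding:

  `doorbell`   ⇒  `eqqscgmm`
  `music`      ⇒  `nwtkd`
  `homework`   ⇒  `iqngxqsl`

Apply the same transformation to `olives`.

qmkwgt

The rule splits by letter class: vowels +2, consonants +1.
On olives: o(vowel)+2=q, l(cons)+1=m, i(vowel)+2=k, v(cons)+1=w, e(vowel)+2=g, s(cons)+1=t.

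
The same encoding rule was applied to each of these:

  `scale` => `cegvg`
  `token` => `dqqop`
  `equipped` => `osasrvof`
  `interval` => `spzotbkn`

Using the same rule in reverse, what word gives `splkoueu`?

infamous

Shifts by position in scale: pos 0: s→c (+10), pos 1: c→e (+2), pos 2: a→g (+6), pos 3: l→v (+10), pos 4: e→g (+2) — repeating every 3. It's a Vigenère-style cipher with numeric key [10,2,6]: position i shifts by key[i mod 3].
Decoding splkoueu: s−10=i, p−2=n, l−6=f, k−10=a, o−2=m, u−6=o, e−10=u, u−2=s.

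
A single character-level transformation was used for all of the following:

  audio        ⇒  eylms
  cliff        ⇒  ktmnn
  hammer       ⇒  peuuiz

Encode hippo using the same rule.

The shift depends on letter class: consonant d→l is +8, but vowel a→e is +4. Vowels shift forward by 4 and consonants shift forward by 8.
On hippo: h(cons)+8=p, i(vowel)+4=m, p(cons)+8=x, p(cons)+8=x, o(vowel)+4=s.

pmxxs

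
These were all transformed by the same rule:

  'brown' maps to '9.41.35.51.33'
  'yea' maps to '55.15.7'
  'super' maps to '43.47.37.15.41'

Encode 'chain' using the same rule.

11.21.7.23.33

b(#2)→9 and r(#18)→41: differences scale by 2, so n = 2·pos + 5. Each letter becomes 2×(its alphabet position, a=1..z=26) + 5.
On chain: c=3→11, h=8→21, a=1→7, i=9→23, n=14→33.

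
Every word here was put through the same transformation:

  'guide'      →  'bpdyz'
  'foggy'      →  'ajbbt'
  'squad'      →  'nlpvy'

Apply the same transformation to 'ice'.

dxz

Every letter moves 21 places later in the alphabet, wrapping around z→a.
On ice: i+21=d, c+21=x, e+21=z.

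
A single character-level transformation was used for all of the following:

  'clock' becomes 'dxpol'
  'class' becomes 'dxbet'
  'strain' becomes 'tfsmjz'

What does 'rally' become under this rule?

smmxz

It's a Vigenère-style cipher with numeric key [1,12]: position i shifts by key[i mod 2].
For rally: r+1=s, a+12=m, l+1=m, l+12=x, y+1=z.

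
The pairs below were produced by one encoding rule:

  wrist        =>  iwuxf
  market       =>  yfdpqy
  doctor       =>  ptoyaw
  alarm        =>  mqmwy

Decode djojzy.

recent

The shifts repeat in a cycle of length 2: positions 0,1,… shift by +12, +5, then the pattern repeats.
Undoing it on djojzy: d−12=r, j−5=e, o−12=c, j−5=e, z−12=n, y−5=t.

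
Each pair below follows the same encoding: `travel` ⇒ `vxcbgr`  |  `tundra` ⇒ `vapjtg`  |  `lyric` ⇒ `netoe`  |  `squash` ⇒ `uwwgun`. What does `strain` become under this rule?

uztgkt

Shifts by position in travel: pos 0: t→v (+2), pos 1: r→x (+6), pos 2: a→c (+2), pos 3: v→b (+6) — repeating every 2. A repeating key of period 2 is used — shifts +2, +6 over and over.
On strain: s+2=u, t+6=z, r+2=t, a+6=g, i+2=k, n+6=t.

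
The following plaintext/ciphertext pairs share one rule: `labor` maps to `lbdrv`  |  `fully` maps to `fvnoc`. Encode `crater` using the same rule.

In labor: l→l is +0, a→b is +1, b→d is +2, o→r is +3 — the shift increases by 1 each position. Letter i (0-indexed) is shifted by i+0, so successive shifts are 0, 1, 2, ….
For crater: c+0=c, r+1=s, a+2=c, t+3=w, e+4=i, r+5=w.

cscwiw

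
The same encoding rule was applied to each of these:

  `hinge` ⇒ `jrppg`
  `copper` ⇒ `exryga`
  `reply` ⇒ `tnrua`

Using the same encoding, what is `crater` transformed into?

eaccga

Shifts by position in hinge: pos 0: h→j (+2), pos 1: i→r (+9), pos 2: n→p (+2), pos 3: g→p (+9) — repeating every 2. It's a Vigenère-style cipher with numeric key [2,9]: position i shifts by key[i mod 2].
Applying it to crater: c+2=e, r+9=a, a+2=c, t+9=c, e+2=g, r+9=a.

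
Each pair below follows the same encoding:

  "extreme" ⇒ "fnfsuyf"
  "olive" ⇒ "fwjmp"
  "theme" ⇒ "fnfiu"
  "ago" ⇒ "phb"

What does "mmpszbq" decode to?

The output letters match the input read backwards, each shifted +1: extreme reversed is emertxe. The word is reversed, then every letter is shifted forward by 1.
Reversing it on mmpszbq: shift back: m−1=l, m−1=l, p−1=o, s−1=r, z−1=y, b−1=a, q−1=p → lloryap; then reverse → payroll.

payroll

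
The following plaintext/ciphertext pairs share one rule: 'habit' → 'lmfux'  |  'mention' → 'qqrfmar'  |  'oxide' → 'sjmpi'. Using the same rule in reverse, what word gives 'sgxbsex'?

Shifts by position in habit: pos 0: h→l (+4), pos 1: a→m (+12), pos 2: b→f (+4), pos 3: i→u (+12) — repeating every 2. A repeating key of period 2 is used — shifts +4, +12 over and over.
Decoding sgxbsex: s−4=o, g−12=u, x−4=t, b−12=p, s−4=o, e−12=s, x−4=t.

outpost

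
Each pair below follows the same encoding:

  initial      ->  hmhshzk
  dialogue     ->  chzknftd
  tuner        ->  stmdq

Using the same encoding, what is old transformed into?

nkc

Compare letters: i→h is +25, n→m is +25, i→h is +25 — a constant shift. Every letter moves 25 places later in the alphabet, wrapping around z→a.
For old: o+25=n, l+25=k, d+25=c.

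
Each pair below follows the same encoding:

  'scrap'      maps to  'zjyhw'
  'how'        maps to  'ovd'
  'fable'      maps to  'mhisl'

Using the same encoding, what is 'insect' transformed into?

puzlja

Compare letters: s→z is +7, c→j is +7, r→y is +7 — a constant shift. It's a constant shift of +7 (ROT7).
On insect: i+7=p, n+7=u, s+7=z, e+7=l, c+7=j, t+7=a.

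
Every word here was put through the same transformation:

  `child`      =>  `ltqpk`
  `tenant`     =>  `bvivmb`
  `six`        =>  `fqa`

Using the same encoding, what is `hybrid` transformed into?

The output letters match the input read backwards, each shifted +8: child reversed is dlihc. The word is reversed, then every letter is shifted forward by 8.
For hybrid: reverse → dirbyh; then shift: d+8=l, i+8=q, r+8=z, b+8=j, y+8=g, h+8=p.

lqzjgp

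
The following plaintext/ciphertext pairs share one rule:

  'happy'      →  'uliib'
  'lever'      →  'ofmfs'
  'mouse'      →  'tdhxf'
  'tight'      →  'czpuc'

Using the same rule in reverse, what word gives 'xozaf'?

Each letter's alphabet position (a=0..z=25) is mapped through 5·x+11 mod 26 — an affine cipher.
Undoing it on xozaf: x(23)→21·(23−11)≡18=s; o(14)→21·(14−11)≡11=l; z(25)→21·(25−11)≡8=i; a(0)→21·(0−11)≡3=d; f(5)→21·(5−11)≡4=e (all mod 26).

slide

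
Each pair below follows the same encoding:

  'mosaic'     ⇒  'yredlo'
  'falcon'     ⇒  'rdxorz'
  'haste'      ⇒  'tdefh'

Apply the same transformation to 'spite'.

eblfh

Vowels shift forward by 3 and consonants shift forward by 12.
For spite: s(cons)+12=e, p(cons)+12=b, i(vowel)+3=l, t(cons)+12=f, e(vowel)+3=h.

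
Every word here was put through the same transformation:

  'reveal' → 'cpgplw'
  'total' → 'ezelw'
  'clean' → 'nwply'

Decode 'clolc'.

radar

Each letter is shifted forward by 11 in the alphabet (a Caesar shift of +11).
Decoding clolc: c−11=r, l−11=a, o−11=d, l−11=a, c−11=r.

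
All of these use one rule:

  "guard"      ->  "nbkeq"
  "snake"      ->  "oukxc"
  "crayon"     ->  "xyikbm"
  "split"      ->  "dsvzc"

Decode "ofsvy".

The output letters match the input read backwards, each shifted +10: guard reversed is draug. The word is reversed, then every letter is shifted forward by 10.
Undoing it on ofsvy: shift back: o−10=e, f−10=v, s−10=i, v−10=l, y−10=o → evilo; then reverse → olive.

olive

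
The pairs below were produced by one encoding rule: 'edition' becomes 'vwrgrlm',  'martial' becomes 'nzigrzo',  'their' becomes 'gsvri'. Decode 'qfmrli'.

junior

Each pair mirrors across the alphabet (e↔v, d↔w, i↔r): positions sum to 25. This is the alphabet-reversal cipher (Atbash): a becomes z, b becomes y, etc.
Undoing it on qfmrli: q↔j, f↔u, m↔n, r↔i, l↔o, i↔r.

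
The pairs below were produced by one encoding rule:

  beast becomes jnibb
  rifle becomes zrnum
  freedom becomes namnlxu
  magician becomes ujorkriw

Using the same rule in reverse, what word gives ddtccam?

vulture

Shifts by position in beast: pos 0: b→j (+8), pos 1: e→n (+9), pos 2: a→i (+8), pos 3: s→b (+9) — repeating every 2. It's a Vigenère-style cipher with numeric key [8,9]: position i shifts by key[i mod 2].
Undoing it on ddtccam: d−8=v, d−9=u, t−8=l, c−9=t, c−8=u, a−9=r, m−8=e.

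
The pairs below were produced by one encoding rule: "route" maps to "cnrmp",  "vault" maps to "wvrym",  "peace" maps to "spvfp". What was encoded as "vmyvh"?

atlas

r(17)→c(2) and o(14)→n(13) fit y≡5x+21 (mod 26); the inverse of 5 mod 26 is 21. Treating letters as 0–25, the rule is x ↦ 5x + 21 (mod 26).
Undoing it on vmyvh: v(21)→21·(21−21)≡0=a; m(12)→21·(12−21)≡19=t; y(24)→21·(24−21)≡11=l; v(21)→21·(21−21)≡0=a; h(7)→21·(7−21)≡18=s (all mod 26).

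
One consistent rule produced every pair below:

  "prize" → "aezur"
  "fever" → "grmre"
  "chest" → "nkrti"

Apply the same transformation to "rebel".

eryrs

p(15)→a(0) and r(17)→e(4) fit y≡15x+9 (mod 26); the inverse of 15 mod 26 is 7. Each letter's alphabet position (a=0..z=25) is mapped through 15·x+9 mod 26 — an affine cipher.
On rebel: r(17)→15·17+9≡4=e; e(4)→15·4+9≡17=r; b(1)→15·1+9≡24=y; e(4)→15·4+9≡17=r; l(11)→15·11+9≡18=s (all mod 26).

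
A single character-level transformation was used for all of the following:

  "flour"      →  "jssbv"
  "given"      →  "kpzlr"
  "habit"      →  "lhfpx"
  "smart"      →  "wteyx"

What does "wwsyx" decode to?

sport

Shifts by position in flour: pos 0: f→j (+4), pos 1: l→s (+7), pos 2: o→s (+4), pos 3: u→b (+7) — repeating every 2. It's a Vigenère-style cipher with numeric key [4,7]: position i shifts by key[i mod 2].
Undoing it on wwsyx: w−4=s, w−7=p, s−4=o, y−7=r, x−4=t.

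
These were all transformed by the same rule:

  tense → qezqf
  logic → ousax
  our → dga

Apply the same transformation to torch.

todaf

The word is reversed, then every letter is shifted forward by 12.
For torch: reverse → hcrot; then shift: h+12=t, c+12=o, r+12=d, o+12=a, t+12=f.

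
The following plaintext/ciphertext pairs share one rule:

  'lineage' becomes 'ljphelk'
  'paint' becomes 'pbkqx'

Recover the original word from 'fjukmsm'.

In lineage: l→l is +0, i→j is +1, n→p is +2, e→h is +3 — the shift increases by 1 each position. The shift increases by 1 at each position, starting from +0: 0, 1, 2, ….
Decoding fjukmsm: f−0=f, j−1=i, u−2=s, k−3=h, m−4=i, s−5=n, m−6=g.

fishing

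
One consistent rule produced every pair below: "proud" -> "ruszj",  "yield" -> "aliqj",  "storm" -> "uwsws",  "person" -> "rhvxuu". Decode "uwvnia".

strict

Letter i (0-indexed) is shifted by i+2, so successive shifts are 2, 3, 4, ….
Reversing it on uwvnia: u−2=s, w−3=t, v−4=r, n−5=i, i−6=c, a−7=t.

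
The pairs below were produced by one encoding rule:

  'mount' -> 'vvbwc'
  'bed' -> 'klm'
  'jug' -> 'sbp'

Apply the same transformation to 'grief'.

paplo

The rule splits by letter class: vowels +7, consonants +9.
For grief: g(cons)+9=p, r(cons)+9=a, i(vowel)+7=p, e(vowel)+7=l, f(cons)+9=o.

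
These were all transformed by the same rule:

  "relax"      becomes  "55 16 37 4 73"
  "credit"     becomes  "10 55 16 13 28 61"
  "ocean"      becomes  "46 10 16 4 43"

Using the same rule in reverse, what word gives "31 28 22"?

jig

r(#18)→55 and e(#5)→16: differences scale by 3, so n = 3·pos + 1. Each letter becomes 3×(its alphabet position, a=1..z=26) + 1.
Reversing it on 31 28 22: 31→(31−1)÷3=10=j, 28→(28−1)÷3=9=i, 22→(22−1)÷3=7=g.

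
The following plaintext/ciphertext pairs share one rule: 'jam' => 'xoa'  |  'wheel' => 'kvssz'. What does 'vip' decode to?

hub

This is a Caesar cipher with shift 14.
Decoding vip: v−14=h, i−14=u, p−14=b.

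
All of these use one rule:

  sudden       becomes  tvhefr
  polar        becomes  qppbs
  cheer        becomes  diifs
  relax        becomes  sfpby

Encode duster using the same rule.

Shifts by position in sudden: pos 0: s→t (+1), pos 1: u→v (+1), pos 2: d→h (+4), pos 3: d→e (+1), pos 4: e→f (+1), pos 5: n→r (+4) — repeating every 3. A repeating key of period 3 is used — shifts +1, +1, +4 over and over.
For duster: d+1=e, u+1=v, s+4=w, t+1=u, e+1=f, r+4=v.

evwufv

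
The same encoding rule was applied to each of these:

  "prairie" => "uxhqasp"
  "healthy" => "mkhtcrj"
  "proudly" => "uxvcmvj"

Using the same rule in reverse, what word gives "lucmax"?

In prairie: p→u is +5, r→x is +6, a→h is +7, i→q is +8 — the shift increases by 1 each position. Each letter shifts forward by (position + 5), i.e. 5, 6, 7, … — the shift grows by one for each successive letter.
Decoding lucmax: l−5=g, u−6=o, c−7=v, m−8=e, a−9=r, x−10=n.

govern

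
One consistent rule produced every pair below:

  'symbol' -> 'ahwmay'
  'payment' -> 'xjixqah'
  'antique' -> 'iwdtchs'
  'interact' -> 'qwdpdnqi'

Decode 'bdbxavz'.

In symbol: s→a is +8, y→h is +9, m→w is +10, b→m is +11 — the shift increases by 1 each position. Each letter shifts forward by (position + 8), i.e. 8, 9, 10, … — the shift grows by one for each successive letter.
Reversing it on bdbxavz: b−8=t, d−9=u, b−10=r, x−11=m, a−12=o, v−13=i, z−14=l.

turmoil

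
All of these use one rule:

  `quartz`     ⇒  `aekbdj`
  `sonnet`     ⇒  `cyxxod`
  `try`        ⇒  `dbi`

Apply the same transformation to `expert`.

Each letter is shifted forward by 10 in the alphabet (a Caesar shift of +10).
For expert: e+10=o, x+10=h, p+10=z, e+10=o, r+10=b, t+10=d.

ohzobd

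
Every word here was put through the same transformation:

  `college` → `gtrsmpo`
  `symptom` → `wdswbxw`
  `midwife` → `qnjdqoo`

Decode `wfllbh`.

safety

In college: c→g is +4, o→t is +5, l→r is +6, l→s is +7 — the shift increases by 1 each position. The shift increases by 1 at each position, starting from +4: 4, 5, 6, ….
Reversing it on wfllbh: w−4=s, f−5=a, l−6=f, l−7=e, b−8=t, h−9=y.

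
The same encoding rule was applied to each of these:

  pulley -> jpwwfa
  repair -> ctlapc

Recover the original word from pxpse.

theme

The output letters match the input read backwards, each shifted +11: pulley reversed is yellup. Two steps: reverse the string, then apply a Caesar shift of +11.
Undoing it on pxpse: shift back: p−11=e, x−11=m, p−11=e, s−11=h, e−11=t → emeht; then reverse → theme.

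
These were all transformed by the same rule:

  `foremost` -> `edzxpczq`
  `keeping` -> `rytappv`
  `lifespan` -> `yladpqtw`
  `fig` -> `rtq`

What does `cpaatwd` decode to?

The output letters match the input read backwards, each shifted +11: foremost reversed is tsomerof. Two steps: reverse the string, then apply a Caesar shift of +11.
Decoding cpaatwd: shift back: c−11=r, p−11=e, a−11=p, a−11=p, t−11=i, w−11=l, d−11=s → reppils; then reverse → slipper.

slipper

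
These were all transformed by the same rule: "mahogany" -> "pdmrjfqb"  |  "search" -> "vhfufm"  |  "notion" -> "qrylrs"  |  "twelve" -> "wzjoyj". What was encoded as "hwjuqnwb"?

eternity

Shifts by position in mahogany: pos 0: m→p (+3), pos 1: a→d (+3), pos 2: h→m (+5), pos 3: o→r (+3), pos 4: g→j (+3), pos 5: a→f (+5) — repeating every 3. The shifts repeat in a cycle of length 3: positions 0,1,… shift by +3, +3, +5, then the pattern repeats.
Undoing it on hwjuqnwb: h−3=e, w−3=t, j−5=e, u−3=r, q−3=n, n−5=i, w−3=t, b−3=y.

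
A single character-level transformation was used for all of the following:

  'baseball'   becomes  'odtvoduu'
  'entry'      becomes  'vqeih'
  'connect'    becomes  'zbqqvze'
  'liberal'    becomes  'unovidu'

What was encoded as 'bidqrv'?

b(1)→o(14) and a(0)→d(3) fit y≡11x+3 (mod 26); the inverse of 11 mod 26 is 19. Each letter's alphabet position (a=0..z=25) is mapped through 11·x+3 mod 26 — an affine cipher.
Decoding bidqrv: b(1)→19·(1−3)≡14=o; i(8)→19·(8−3)≡17=r; d(3)→19·(3−3)≡0=a; q(16)→19·(16−3)≡13=n; r(17)→19·(17−3)≡6=g; v(21)→19·(21−3)≡4=e (all mod 26).

orange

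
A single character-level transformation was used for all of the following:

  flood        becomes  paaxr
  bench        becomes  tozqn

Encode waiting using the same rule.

szufumi

The output letters match the input read backwards, each shifted +12: flood reversed is doolf. Read the word backwards and shift each letter +12.
On waiting: reverse → gnitiaw; then shift: g+12=s, n+12=z, i+12=u, t+12=f, i+12=u, a+12=m, w+12=i.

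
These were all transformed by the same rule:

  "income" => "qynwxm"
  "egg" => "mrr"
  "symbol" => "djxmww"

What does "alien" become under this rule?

iwqmy

The shift depends on letter class: consonant n→y is +11, but vowel i→q is +8. Vowels shift forward by 8 and consonants shift forward by 11.
On alien: a(vowel)+8=i, l(cons)+11=w, i(vowel)+8=q, e(vowel)+8=m, n(cons)+11=y.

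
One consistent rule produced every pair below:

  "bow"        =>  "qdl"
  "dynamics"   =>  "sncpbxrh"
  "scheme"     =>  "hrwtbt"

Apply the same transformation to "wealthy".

Every letter moves 15 places later in the alphabet, wrapping around z→a.
On wealthy: w+15=l, e+15=t, a+15=p, l+15=a, t+15=i, h+15=w, y+15=n.

ltpaiwn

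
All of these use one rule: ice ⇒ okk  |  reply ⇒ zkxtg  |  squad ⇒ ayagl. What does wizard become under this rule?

eohgzl

Vowels shift forward by 6 and consonants shift forward by 8.
On wizard: w(cons)+8=e, i(vowel)+6=o, z(cons)+8=h, a(vowel)+6=g, r(cons)+8=z, d(cons)+8=l.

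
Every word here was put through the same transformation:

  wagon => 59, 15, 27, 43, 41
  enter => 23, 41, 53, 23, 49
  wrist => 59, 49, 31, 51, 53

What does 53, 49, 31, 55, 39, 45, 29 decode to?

With a=1..z=26, the number is 2·pos + 13.
Undoing it on 53, 49, 31, 55, 39, 45, 29: 53→(53−13)÷2=20=t, 49→(49−13)÷2=18=r, 31→(31−13)÷2=9=i, 55→(55−13)÷2=21=u, 39→(39−13)÷2=13=m, 45→(45−13)÷2=16=p, 29→(29−13)÷2=8=h.

triumph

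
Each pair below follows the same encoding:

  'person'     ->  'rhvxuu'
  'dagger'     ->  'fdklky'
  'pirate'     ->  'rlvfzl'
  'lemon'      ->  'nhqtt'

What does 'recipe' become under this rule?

Letter i (0-indexed) is shifted by i+2, so successive shifts are 2, 3, 4, ….
For recipe: r+2=t, e+3=h, c+4=g, i+5=n, p+6=v, e+7=l.

thgnvl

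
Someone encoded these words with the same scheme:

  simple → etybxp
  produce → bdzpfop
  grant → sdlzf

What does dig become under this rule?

pts

The shift depends on letter class: consonant s→e is +12, but vowel i→t is +11. The rule splits by letter class: vowels +11, consonants +12.
Applying it to dig: d(cons)+12=p, i(vowel)+11=t, g(cons)+12=s.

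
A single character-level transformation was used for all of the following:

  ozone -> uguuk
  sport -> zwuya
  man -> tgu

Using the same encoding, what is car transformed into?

jgy

The shift depends on letter class: consonant z→g is +7, but vowel o→u is +6. Vowels shift forward by 6 and consonants shift forward by 7.
Applying it to car: c(cons)+7=j, a(vowel)+6=g, r(cons)+7=y.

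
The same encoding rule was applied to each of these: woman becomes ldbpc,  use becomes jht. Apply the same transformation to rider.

Compare letters: w→l is +15, o→d is +15, m→b is +15 — a constant shift. Each letter is shifted forward by 15 in the alphabet (a Caesar shift of +15).
On rider: r+15=g, i+15=x, d+15=s, e+15=t, r+15=g.

gxstg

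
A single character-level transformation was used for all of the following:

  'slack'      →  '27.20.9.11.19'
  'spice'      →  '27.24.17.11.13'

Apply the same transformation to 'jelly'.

The number is (letter's place in the alphabet, a=1) + 8.
On jelly: j=10→18, e=5→13, l=12→20, l=12→20, y=25→33.

18.13.20.20.33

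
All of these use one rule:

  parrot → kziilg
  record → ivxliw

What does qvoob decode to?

This is the alphabet-reversal cipher (Atbash): a becomes z, b becomes y, etc.
Undoing it on qvoob: q↔j, v↔e, o↔l, o↔l, b↔y.

jelly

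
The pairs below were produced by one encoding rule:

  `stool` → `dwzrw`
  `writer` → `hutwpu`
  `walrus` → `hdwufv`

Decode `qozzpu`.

flower

Shifts by position in stool: pos 0: s→d (+11), pos 1: t→w (+3), pos 2: o→z (+11), pos 3: o→r (+3) — repeating every 2. A repeating key of period 2 is used — shifts +11, +3 over and over.
Undoing it on qozzpu: q−11=f, o−3=l, z−11=o, z−3=w, p−11=e, u−3=r.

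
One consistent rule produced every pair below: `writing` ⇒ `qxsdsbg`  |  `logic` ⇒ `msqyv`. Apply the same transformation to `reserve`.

The output letters match the input read backwards, each shifted +10: writing reversed is gnitirw. Read the word backwards and shift each letter +10.
Applying it to reserve: reverse → evreser; then shift: e+10=o, v+10=f, r+10=b, e+10=o, s+10=c, e+10=o, r+10=b.

ofbocob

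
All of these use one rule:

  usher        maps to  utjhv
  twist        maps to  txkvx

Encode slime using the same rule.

smkpi

In usher: u→u is +0, s→t is +1, h→j is +2, e→h is +3 — the shift increases by 1 each position. The shift increases by 1 at each position, starting from +0: 0, 1, 2, ….
For slime: s+0=s, l+1=m, i+2=k, m+3=p, e+4=i.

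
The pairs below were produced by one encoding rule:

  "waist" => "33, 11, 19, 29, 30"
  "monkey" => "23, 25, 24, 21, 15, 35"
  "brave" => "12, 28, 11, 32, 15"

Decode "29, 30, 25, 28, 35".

w is letter #23 and maps to 33: an offset of 10. The number is (letter's place in the alphabet, a=1) + 10.
Reversing it on 29, 30, 25, 28, 35: 29→(29−10)÷1=19=s, 30→(30−10)÷1=20=t, 25→(25−10)÷1=15=o, 28→(28−10)÷1=18=r, 35→(35−10)÷1=25=y.

story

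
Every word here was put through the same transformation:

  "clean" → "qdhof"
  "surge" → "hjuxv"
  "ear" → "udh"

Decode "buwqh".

Two steps: reverse the string, then apply a Caesar shift of +3.
Decoding buwqh: shift back: b−3=y, u−3=r, w−3=t, q−3=n, h−3=e → yrtne; then reverse → entry.

entry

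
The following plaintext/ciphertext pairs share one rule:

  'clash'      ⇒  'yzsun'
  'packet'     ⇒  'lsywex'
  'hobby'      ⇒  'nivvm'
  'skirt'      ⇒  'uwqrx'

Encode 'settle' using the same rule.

uexxze

c(2)→y(24) and l(11)→z(25) fit y≡3x+18 (mod 26); the inverse of 3 mod 26 is 9. This is an affine cipher: with a=0,…,z=25, each position x becomes (3x+18) mod 26.
Applying it to settle: s(18)→3·18+18≡20=u; e(4)→3·4+18≡4=e; t(19)→3·19+18≡23=x; t(19)→3·19+18≡23=x; l(11)→3·11+18≡25=z; e(4)→3·4+18≡4=e (all mod 26).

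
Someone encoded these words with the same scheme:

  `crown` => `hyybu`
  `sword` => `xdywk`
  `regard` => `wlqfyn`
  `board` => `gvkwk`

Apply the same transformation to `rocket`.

The shifts repeat in a cycle of length 3: positions 0,1,… shift by +5, +7, +10, then the pattern repeats.
For rocket: r+5=w, o+7=v, c+10=m, k+5=p, e+7=l, t+10=d.

wvmpld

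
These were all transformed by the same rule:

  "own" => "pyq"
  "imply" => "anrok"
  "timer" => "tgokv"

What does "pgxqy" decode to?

woven

The output letters match the input read backwards, each shifted +2: own reversed is nwo. Read the word backwards and shift each letter +2.
Reversing it on pgxqy: shift back: p−2=n, g−2=e, x−2=v, q−2=o, y−2=w → nevow; then reverse → woven.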